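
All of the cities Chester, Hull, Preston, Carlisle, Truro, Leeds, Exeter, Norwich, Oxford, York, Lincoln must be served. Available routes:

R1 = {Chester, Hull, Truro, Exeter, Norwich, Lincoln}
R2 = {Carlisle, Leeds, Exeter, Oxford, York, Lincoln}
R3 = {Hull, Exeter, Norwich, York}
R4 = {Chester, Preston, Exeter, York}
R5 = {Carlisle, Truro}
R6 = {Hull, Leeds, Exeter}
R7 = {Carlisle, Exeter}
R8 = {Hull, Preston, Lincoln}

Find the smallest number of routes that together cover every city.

R1, R2, R4 together cover {Chester, Hull, Preston, Carlisle, Truro, Leeds, Exeter, Norwich, Oxford, York, Lincoln} — every city.
No 2 of the 8 routes cover everything (all 28 pairs fall short), so 3 is minimum.

3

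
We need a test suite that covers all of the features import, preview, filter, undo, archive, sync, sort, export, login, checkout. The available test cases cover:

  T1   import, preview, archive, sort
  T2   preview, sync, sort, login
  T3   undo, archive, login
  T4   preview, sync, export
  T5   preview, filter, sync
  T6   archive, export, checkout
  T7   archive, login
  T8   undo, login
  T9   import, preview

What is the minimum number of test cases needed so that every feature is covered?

4

T1, T3, T5, T6 together cover {import, preview, filter, undo, archive, sync, sort, export, login, checkout} — every feature.
No 3 of the 9 test cases cover everything (all 84 triples fall short), so 4 is minimum.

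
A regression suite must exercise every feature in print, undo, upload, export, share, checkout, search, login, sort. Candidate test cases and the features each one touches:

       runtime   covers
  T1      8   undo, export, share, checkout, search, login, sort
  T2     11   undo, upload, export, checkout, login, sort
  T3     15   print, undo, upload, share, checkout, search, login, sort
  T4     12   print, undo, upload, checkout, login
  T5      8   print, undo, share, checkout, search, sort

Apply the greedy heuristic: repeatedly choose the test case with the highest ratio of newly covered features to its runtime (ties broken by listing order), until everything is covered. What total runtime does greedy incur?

20

Pick 1: T1 adds 7 new (undo, export, share, checkout, search, login, sort) at runtime 8 (ratio 7/8).
Pick 2: T4 adds 2 new (print, upload) at runtime 12 (ratio 2/12).
Greedy total runtime: 8 + 12 = 20. (The true optimum is 19, so greedy overshoots here.)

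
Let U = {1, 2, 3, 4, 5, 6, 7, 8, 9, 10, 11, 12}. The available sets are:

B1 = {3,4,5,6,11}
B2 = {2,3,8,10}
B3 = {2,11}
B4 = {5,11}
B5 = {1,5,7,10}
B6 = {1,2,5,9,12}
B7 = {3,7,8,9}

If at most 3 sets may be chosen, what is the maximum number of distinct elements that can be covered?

Choosing B1, B2, B6 covers {1, 2, 3, 4, 5, 6, 8, 9, 10, 11, 12} — 11 elements.
No choice of 3 sets does better; here 7 is left uncovered.

11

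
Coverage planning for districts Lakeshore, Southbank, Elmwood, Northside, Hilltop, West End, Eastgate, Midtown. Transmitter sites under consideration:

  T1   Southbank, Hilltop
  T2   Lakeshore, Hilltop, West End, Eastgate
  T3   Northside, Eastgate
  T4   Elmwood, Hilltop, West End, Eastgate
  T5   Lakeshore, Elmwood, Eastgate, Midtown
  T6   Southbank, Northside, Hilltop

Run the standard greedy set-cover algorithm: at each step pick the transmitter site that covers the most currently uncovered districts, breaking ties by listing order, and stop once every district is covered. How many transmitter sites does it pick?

3

Pick 1: T2 covers 4 new districts (Lakeshore, Hilltop, West End, Eastgate).
Pick 2: T5 covers 2 new districts (Elmwood, Midtown).
Pick 3: T6 covers 2 new districts (Southbank, Northside).
Greedy uses 3 transmitter sites.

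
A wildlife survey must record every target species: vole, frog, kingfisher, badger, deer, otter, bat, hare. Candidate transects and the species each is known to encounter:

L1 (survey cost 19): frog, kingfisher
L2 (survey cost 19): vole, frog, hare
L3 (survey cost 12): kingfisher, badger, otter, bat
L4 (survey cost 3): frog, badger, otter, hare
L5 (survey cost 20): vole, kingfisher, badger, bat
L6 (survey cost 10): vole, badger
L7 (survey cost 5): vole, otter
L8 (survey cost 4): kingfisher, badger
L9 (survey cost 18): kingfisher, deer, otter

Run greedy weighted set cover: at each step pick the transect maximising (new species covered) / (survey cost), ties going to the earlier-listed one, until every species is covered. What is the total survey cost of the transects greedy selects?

Pick 1: L4 adds 4 new (frog, badger, otter, hare) at survey cost 3 (ratio 4/3).
Pick 2: L8 adds 1 new (kingfisher) at survey cost 4 (ratio 1/4).
Pick 3: L7 adds 1 new (vole) at survey cost 5 (ratio 1/5).
Pick 4: L3 adds 1 new (bat) at survey cost 12 (ratio 1/12).
Pick 5: L9 adds 1 new (deer) at survey cost 18 (ratio 1/18).
Greedy total survey cost: 3 + 4 + 5 + 12 + 18 = 42. (The true optimum is 38, so greedy overshoots here.)

42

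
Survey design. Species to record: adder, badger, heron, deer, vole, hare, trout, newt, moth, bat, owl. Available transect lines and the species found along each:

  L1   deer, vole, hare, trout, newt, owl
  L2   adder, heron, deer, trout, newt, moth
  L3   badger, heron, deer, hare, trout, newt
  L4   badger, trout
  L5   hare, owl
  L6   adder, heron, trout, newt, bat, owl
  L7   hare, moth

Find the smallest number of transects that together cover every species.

4

L1, L2, L3, L6 together cover {adder, badger, heron, deer, vole, hare, trout, newt, moth, bat, owl} — every species.
No 3 of the 7 transects cover everything (all 35 triples fall short), so 4 is minimum.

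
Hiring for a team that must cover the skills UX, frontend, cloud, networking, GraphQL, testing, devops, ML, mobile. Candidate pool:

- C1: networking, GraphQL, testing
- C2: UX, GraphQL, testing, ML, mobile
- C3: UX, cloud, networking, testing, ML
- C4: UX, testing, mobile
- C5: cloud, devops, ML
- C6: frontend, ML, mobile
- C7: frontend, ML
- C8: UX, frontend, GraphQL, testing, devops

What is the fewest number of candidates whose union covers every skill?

3

C2, C3, C8 together cover {UX, frontend, cloud, networking, GraphQL, testing, devops, ML, mobile} — every skill.
No 2 of the 8 candidates cover everything (all 28 pairs fall short), so 3 is minimum.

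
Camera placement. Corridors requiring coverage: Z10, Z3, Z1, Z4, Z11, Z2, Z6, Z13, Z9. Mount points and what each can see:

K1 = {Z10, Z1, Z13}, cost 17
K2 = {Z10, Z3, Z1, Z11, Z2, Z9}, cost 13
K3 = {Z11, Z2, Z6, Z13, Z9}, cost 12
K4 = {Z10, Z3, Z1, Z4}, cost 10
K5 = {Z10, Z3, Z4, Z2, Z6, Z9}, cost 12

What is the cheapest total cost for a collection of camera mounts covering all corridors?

22

K3, K4 cover every corridor at cost 12 + 10 = 22.
Any cover uses at least 2 camera mounts; among all covering selections none totals below 22.
Greedy by coverage-per-cost would pick K5, K3, K4 for 34 — worse than the optimum 22.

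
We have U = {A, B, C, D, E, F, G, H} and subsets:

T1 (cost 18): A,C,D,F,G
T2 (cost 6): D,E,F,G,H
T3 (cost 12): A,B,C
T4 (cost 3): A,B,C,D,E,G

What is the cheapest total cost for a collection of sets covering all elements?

9

T2, T4 cover every element at cost 6 + 3 = 9.
Any cover uses at least 2 sets; among all covering selections none totals below 9.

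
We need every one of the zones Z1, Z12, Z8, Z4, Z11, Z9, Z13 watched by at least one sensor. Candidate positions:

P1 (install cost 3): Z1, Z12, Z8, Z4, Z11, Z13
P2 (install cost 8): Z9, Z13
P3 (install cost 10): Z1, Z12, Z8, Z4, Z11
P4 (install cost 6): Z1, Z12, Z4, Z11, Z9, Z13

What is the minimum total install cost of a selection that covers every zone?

9

P1, P4 cover every zone at install cost 3 + 6 = 9.
Any cover uses at least 2 sensor positions; among all covering selections none totals below 9.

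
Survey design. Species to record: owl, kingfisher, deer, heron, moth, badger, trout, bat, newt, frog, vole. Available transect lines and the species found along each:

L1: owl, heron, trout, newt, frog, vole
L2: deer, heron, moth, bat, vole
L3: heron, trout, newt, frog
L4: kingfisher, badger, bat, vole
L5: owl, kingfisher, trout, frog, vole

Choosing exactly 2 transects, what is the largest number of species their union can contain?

Choosing L1, L2 covers {owl, deer, heron, moth, trout, bat, newt, frog, vole} — 9 species.
No choice of 2 transects does better; here kingfisher, badger are left uncovered.

9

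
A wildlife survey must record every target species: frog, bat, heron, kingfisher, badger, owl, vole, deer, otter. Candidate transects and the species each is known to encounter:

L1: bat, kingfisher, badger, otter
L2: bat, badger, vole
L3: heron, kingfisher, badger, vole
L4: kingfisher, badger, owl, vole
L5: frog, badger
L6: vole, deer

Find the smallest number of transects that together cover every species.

L1, L3, L4, L5, L6 together cover {frog, bat, heron, kingfisher, badger, owl, vole, deer, otter} — every species.
No 4 of the 6 transects cover everything (all 15 size-4 selections fall short), so 5 is minimum.

5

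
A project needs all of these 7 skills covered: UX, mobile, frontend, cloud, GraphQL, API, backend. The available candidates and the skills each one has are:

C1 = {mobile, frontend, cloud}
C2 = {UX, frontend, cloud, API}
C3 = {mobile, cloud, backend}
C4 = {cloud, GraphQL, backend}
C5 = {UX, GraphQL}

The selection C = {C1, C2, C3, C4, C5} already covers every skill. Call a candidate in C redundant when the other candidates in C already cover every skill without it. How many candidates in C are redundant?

4

Drop C1: the rest still cover every skill — redundant.
Drop C2: API uncovered — not redundant.
Drop C3: the rest still cover every skill — redundant.
Drop C4: the rest still cover every skill — redundant.
Drop C5: the rest still cover every skill — redundant.
4 redundant: C1, C3, C4, C5.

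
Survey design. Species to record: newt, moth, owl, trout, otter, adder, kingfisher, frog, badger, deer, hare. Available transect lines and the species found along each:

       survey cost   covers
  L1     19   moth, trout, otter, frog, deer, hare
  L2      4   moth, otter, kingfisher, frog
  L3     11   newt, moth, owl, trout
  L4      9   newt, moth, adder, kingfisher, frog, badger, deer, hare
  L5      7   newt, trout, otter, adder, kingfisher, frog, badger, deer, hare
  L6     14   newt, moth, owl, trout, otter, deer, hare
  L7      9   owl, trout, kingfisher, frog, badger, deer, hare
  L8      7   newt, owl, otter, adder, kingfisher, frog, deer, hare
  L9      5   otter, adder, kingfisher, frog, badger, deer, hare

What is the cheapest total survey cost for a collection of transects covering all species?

16

L3, L9 cover every species at survey cost 11 + 5 = 16.
Any cover uses at least 2 transects; among all covering selections none totals below 16.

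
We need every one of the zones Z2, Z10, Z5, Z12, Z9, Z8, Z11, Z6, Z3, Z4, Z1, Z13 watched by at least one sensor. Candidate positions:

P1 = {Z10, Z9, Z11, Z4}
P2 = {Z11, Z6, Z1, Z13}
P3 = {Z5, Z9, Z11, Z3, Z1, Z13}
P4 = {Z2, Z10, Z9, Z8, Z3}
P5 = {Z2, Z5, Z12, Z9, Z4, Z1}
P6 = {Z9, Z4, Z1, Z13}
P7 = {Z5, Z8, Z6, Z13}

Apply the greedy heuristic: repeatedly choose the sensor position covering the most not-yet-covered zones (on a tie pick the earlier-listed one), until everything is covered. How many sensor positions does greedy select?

Pick 1: P3 covers 6 new zones (Z5, Z9, Z11, Z3, Z1, Z13).
Pick 2: P4 covers 3 new zones (Z2, Z10, Z8).
Pick 3: P5 covers 2 new zones (Z12, Z4).
Pick 4: P2 covers 1 new zones (Z6).
Greedy uses 4 sensor positions. (The true minimum is 3.)

4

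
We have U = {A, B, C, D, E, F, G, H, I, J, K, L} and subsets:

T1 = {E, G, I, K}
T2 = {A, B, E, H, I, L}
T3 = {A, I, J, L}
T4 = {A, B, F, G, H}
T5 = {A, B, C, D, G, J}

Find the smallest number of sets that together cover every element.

T1, T2, T4, T5 together cover {A, B, C, D, E, F, G, H, I, J, K, L} — every element.
No 3 of the 5 sets cover everything (all 10 triples fall short), so 4 is minimum.

4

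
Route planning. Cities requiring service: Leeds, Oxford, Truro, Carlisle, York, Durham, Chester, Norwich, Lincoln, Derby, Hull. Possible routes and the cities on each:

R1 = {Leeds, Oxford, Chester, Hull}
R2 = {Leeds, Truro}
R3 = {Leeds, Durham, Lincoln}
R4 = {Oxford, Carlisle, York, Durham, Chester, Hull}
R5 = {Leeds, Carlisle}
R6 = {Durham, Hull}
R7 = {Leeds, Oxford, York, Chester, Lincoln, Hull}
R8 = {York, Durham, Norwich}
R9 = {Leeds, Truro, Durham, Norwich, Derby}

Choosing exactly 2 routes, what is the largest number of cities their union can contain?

10

Choosing R4, R9 covers {Leeds, Oxford, Truro, Carlisle, York, Durham, Chester, Norwich, Derby, Hull} — 10 cities.
No choice of 2 routes does better; here Lincoln is left uncovered.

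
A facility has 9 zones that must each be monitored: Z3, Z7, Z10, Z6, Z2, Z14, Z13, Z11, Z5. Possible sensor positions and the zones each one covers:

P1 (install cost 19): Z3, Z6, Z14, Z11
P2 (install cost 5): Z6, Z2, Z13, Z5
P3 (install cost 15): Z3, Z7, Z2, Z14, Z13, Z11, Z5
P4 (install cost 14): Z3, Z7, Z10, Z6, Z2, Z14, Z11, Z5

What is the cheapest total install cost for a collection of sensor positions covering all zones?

P2, P4 cover every zone at install cost 5 + 14 = 19.
Any cover uses at least 2 sensor positions; among all covering selections none totals below 19.

19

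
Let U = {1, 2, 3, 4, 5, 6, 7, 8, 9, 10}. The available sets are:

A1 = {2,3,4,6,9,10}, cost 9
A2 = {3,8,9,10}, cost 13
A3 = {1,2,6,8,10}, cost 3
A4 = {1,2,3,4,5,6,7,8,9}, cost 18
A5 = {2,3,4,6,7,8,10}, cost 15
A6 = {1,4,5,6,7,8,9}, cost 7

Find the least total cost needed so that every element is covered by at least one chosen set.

A1, A6 cover every element at cost 9 + 7 = 16.
Any cover uses at least 2 sets; among all covering selections none totals below 16.

16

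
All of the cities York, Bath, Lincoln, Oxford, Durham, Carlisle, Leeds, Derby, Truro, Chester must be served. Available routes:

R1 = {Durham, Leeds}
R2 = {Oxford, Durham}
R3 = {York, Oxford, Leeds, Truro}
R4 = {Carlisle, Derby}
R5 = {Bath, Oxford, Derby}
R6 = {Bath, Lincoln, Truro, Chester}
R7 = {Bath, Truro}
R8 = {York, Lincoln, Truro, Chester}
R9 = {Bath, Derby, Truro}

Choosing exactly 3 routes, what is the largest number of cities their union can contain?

Choosing R1, R5, R8 covers {York, Bath, Lincoln, Oxford, Durham, Leeds, Derby, Truro, Chester} — 9 cities.
No choice of 3 routes does better; here Carlisle is left uncovered.

9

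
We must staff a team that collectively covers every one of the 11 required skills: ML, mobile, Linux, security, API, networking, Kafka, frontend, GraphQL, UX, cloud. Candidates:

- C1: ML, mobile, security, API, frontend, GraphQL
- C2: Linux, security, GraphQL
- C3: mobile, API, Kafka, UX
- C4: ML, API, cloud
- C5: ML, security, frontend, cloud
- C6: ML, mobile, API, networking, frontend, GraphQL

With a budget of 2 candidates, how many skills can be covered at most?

Choosing C1, C3 covers {ML, mobile, security, API, Kafka, frontend, GraphQL, UX} — 8 skills.
No choice of 2 candidates does better; here Linux, networking, cloud are left uncovered.

8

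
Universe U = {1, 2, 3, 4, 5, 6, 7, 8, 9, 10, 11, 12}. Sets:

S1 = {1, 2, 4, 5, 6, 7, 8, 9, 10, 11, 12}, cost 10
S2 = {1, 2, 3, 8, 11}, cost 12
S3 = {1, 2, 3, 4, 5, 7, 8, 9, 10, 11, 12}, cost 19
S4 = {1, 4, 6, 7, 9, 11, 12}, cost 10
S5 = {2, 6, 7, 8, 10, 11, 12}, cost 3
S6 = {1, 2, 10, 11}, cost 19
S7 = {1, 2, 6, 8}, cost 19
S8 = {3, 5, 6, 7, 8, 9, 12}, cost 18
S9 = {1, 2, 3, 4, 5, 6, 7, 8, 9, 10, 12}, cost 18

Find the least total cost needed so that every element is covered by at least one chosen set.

S5, S9 cover every element at cost 3 + 18 = 21.
Any cover uses at least 2 sets; among all covering selections none totals below 21.
Greedy by coverage-per-cost would pick S5, S1, S2 for 25 — worse than the optimum 21.

21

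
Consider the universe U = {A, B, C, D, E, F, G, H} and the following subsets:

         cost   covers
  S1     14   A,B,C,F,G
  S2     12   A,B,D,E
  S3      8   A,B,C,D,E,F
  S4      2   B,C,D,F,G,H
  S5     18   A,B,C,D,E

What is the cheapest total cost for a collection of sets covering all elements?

10

S3, S4 cover every element at cost 8 + 2 = 10.
Any cover uses at least 2 sets; among all covering selections none totals below 10.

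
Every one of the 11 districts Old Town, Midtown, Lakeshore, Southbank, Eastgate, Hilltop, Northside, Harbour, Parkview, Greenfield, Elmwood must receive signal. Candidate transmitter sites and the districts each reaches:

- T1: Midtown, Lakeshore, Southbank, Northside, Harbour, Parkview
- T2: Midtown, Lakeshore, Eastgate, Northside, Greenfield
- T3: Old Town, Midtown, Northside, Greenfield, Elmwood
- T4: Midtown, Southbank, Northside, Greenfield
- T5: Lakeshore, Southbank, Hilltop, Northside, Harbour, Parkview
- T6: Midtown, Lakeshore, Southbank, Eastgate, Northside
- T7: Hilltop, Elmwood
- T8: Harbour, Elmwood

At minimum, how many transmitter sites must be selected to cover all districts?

T2, T3, T5 together cover {Old Town, Midtown, Lakeshore, Southbank, Eastgate, Hilltop, Northside, Harbour, Parkview, Greenfield, Elmwood} — every district.
No 2 of the 8 transmitter sites cover everything (all 28 pairs fall short), so 3 is minimum.

3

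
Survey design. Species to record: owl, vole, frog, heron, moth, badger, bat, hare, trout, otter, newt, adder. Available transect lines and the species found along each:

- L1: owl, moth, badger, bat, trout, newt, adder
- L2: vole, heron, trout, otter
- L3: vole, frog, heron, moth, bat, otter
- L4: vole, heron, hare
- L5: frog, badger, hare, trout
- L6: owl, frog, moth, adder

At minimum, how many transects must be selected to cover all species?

L1, L2, L5 together cover {owl, vole, frog, heron, moth, badger, bat, hare, trout, otter, newt, adder} — every species.
No 2 of the 6 transects cover everything (all 15 pairs fall short), so 3 is minimum.

3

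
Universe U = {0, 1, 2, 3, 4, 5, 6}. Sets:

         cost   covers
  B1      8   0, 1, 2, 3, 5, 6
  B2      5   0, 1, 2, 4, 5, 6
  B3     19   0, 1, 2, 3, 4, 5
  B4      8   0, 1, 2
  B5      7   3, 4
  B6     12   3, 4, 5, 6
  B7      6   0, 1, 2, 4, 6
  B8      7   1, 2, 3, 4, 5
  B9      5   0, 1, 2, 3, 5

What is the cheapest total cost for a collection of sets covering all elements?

10

B2, B9 cover every element at cost 5 + 5 = 10.
Any cover uses at least 2 sets; among all covering selections none totals below 10.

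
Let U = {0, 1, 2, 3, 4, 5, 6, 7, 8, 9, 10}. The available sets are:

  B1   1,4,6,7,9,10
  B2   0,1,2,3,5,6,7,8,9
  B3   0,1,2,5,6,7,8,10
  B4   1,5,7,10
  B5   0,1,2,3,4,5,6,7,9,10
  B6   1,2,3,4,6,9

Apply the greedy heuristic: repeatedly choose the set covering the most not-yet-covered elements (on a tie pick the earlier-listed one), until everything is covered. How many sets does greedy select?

Pick 1: B5 covers 10 new elements (0, 1, 2, 3, 4, 5, 6, 7, 9, 10).
Pick 2: B2 covers 1 new elements (8).
Greedy uses 2 sets.

2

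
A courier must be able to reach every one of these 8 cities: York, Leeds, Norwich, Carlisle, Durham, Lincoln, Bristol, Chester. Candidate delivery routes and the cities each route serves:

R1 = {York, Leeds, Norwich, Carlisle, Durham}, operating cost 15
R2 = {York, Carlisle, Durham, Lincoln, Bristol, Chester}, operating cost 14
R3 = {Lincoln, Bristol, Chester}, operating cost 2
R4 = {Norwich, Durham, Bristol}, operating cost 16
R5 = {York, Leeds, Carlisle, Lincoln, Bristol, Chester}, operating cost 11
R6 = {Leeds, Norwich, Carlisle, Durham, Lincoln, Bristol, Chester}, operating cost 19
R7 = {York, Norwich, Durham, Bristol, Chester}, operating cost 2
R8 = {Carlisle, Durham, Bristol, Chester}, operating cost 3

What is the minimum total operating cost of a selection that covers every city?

R5, R7 cover every city at operating cost 11 + 2 = 13.
Any cover uses at least 2 routes; among all covering selections none totals below 13.
Greedy by coverage-per-operating cost would pick R7, R3, R8, R5 for 18 — worse than the optimum 13.

13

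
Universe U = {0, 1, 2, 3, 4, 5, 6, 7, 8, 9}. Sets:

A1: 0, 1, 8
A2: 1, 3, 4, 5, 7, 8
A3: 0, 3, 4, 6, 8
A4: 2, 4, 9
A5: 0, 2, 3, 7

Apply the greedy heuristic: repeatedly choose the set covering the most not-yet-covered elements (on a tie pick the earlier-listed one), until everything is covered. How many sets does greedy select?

Pick 1: A2 covers 6 new elements (1, 3, 4, 5, 7, 8).
Pick 2: A3 covers 2 new elements (0, 6).
Pick 3: A4 covers 2 new elements (2, 9).
Greedy uses 3 sets.

3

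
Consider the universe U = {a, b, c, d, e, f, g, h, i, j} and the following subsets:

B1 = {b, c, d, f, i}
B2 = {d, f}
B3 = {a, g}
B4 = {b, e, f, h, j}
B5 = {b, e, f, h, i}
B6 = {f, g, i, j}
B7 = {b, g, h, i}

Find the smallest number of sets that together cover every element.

B1, B3, B4 together cover {a, b, c, d, e, f, g, h, i, j} — every element.
No 2 of the 7 sets cover everything (all 21 pairs fall short), so 3 is minimum.

3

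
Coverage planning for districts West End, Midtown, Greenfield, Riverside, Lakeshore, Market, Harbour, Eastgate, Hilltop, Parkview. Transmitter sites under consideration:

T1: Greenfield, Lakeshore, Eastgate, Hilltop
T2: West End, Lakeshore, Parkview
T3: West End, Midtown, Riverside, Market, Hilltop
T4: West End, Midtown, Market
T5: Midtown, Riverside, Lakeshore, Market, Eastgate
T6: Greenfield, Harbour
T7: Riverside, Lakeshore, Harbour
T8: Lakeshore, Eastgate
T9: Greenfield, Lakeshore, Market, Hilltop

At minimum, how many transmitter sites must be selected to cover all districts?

T1, T2, T3, T6 together cover {West End, Midtown, Greenfield, Riverside, Lakeshore, Market, Harbour, Eastgate, Hilltop, Parkview} — every district.
No 3 of the 9 transmitter sites cover everything (all 84 triples fall short), so 4 is minimum.

4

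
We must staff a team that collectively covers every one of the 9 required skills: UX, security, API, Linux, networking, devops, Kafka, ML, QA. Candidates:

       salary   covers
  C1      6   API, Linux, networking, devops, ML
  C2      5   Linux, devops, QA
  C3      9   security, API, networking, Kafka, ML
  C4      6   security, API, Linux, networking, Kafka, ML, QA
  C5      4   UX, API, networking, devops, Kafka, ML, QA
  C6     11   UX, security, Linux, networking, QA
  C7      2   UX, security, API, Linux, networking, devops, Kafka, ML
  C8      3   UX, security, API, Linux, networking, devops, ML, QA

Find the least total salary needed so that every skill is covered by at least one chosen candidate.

5

C7, C8 cover every skill at salary 2 + 3 = 5.
Any cover uses at least 2 candidates; among all covering selections none totals below 5.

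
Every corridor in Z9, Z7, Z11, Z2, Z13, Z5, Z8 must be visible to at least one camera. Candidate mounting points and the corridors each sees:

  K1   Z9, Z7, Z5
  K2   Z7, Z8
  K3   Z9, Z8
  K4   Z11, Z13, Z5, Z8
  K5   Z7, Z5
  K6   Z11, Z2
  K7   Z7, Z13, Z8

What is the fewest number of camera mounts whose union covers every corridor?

3

K1, K4, K6 together cover {Z9, Z7, Z11, Z2, Z13, Z5, Z8} — every corridor.
No 2 of the 7 camera mounts cover everything (all 21 pairs fall short), so 3 is minimum.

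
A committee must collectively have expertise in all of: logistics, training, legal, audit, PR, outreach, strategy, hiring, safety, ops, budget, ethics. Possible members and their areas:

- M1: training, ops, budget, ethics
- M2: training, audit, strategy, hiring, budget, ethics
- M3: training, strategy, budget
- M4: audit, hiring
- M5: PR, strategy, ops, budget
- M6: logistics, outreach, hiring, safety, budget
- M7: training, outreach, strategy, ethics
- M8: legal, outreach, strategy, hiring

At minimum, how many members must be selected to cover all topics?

4

M2, M5, M6, M8 together cover {logistics, training, legal, audit, PR, outreach, strategy, hiring, safety, ops, budget, ethics} — every topic.
No 3 of the 8 members cover everything (all 56 triples fall short), so 4 is minimum.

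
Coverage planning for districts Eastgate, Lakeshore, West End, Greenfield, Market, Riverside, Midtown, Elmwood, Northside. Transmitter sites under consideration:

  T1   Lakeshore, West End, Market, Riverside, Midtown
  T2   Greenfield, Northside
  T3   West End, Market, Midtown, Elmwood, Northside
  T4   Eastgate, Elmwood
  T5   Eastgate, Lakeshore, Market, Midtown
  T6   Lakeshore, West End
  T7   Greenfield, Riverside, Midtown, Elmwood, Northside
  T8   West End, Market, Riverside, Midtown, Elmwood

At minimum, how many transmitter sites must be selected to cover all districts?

T1, T2, T4 together cover {Eastgate, Lakeshore, West End, Greenfield, Market, Riverside, Midtown, Elmwood, Northside} — every district.
No 2 of the 8 transmitter sites cover everything (all 28 pairs fall short), so 3 is minimum.

3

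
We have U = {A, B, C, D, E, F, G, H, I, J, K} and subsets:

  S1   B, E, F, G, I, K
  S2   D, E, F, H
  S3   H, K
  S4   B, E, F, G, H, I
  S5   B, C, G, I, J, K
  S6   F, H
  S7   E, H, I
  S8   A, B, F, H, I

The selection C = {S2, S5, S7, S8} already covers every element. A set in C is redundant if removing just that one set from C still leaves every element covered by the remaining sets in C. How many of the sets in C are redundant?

Drop S2: D uncovered — not redundant.
Drop S5: C, G, J, K uncovered — not redundant.
Drop S7: the rest still cover every element — redundant.
Drop S8: A uncovered — not redundant.
1 redundant: S7.

1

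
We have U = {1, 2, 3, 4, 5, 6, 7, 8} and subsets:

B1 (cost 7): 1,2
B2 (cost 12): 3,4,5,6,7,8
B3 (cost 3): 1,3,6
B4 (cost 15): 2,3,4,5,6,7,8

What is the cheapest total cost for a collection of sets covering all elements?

18

B3, B4 cover every element at cost 3 + 15 = 18.
Any cover uses at least 2 sets; among all covering selections none totals below 18.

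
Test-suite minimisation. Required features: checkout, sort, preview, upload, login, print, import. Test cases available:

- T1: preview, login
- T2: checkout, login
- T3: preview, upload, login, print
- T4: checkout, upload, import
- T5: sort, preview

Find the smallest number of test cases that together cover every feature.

3

T3, T4, T5 together cover {checkout, sort, preview, upload, login, print, import} — every feature.
No 2 of the 5 test cases cover everything (all 10 pairs fall short), so 3 is minimum.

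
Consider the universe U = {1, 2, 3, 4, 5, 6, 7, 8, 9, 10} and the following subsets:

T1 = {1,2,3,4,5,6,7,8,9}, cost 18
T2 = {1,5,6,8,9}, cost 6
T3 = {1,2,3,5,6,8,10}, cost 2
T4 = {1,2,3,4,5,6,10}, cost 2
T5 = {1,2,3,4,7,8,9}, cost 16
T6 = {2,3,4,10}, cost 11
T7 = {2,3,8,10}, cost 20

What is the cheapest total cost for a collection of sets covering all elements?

T3, T5 cover every element at cost 2 + 16 = 18.
Any cover uses at least 2 sets; among all covering selections none totals below 18.

18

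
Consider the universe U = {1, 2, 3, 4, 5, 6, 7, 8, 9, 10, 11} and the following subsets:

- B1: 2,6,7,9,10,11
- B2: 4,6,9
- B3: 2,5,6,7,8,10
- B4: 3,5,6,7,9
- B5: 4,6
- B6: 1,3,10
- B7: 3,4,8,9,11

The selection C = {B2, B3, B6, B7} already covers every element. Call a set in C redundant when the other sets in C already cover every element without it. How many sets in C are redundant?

Drop B2: the rest still cover every element — redundant.
Drop B3: 2, 5, 7 uncovered — not redundant.
Drop B6: 1 uncovered — not redundant.
Drop B7: 11 uncovered — not redundant.
1 redundant: B2.

1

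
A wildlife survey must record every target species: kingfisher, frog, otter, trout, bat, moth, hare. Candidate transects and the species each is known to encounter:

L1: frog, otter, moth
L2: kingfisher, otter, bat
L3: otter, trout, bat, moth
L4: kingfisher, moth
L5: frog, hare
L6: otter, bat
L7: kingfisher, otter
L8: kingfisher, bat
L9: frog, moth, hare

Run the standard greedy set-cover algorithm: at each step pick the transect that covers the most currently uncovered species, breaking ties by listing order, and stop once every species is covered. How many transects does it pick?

Pick 1: L3 covers 4 new species (otter, trout, bat, moth).
Pick 2: L5 covers 2 new species (frog, hare).
Pick 3: L2 covers 1 new species (kingfisher).
Greedy uses 3 transects.

3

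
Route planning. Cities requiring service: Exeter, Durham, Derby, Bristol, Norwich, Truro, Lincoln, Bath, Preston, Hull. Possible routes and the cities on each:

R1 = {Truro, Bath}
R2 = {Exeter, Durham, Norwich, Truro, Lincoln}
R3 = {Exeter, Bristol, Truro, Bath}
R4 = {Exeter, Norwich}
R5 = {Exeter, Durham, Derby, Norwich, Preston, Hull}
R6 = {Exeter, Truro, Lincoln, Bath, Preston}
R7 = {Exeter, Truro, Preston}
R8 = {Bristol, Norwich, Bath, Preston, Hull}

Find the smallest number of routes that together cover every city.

R2, R3, R5 together cover {Exeter, Durham, Derby, Bristol, Norwich, Truro, Lincoln, Bath, Preston, Hull} — every city.
No 2 of the 8 routes cover everything (all 28 pairs fall short), so 3 is minimum.

3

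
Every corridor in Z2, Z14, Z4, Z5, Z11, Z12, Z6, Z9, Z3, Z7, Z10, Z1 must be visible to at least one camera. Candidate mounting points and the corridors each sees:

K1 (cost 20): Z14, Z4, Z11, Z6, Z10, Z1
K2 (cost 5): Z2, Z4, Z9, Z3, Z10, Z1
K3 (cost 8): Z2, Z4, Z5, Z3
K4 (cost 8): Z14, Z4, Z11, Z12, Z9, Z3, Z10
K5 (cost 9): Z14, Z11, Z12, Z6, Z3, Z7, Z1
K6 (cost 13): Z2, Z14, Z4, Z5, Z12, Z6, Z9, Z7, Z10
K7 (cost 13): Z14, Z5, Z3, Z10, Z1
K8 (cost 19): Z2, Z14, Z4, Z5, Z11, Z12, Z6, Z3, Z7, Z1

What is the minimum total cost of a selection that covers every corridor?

22

K5, K6 cover every corridor at cost 9 + 13 = 22.
Any cover uses at least 2 camera mounts; among all covering selections none totals below 22.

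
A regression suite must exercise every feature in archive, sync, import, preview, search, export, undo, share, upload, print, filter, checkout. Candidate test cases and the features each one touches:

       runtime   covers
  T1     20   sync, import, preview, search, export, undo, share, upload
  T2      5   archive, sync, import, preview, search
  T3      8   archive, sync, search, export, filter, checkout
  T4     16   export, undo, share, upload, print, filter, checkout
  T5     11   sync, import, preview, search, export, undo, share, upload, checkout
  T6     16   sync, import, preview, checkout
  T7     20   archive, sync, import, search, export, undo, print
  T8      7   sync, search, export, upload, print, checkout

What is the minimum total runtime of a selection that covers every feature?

21

T2, T4 cover every feature at runtime 5 + 16 = 21.
Any cover uses at least 2 test cases; among all covering selections none totals below 21.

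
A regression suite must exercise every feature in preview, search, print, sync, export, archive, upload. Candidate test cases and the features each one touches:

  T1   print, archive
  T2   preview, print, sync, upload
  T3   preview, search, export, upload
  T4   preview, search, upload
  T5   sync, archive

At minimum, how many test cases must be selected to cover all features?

3

T1, T2, T3 together cover {preview, search, print, sync, export, archive, upload} — every feature.
No 2 of the 5 test cases cover everything (all 10 pairs fall short), so 3 is minimum.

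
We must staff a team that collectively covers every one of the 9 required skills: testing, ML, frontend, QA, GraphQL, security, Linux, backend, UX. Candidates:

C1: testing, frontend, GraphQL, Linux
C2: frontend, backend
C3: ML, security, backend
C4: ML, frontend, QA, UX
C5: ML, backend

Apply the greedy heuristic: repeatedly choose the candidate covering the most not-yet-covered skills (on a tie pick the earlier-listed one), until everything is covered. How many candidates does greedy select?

Pick 1: C1 covers 4 new skills (testing, frontend, GraphQL, Linux).
Pick 2: C3 covers 3 new skills (ML, security, backend).
Pick 3: C4 covers 2 new skills (QA, UX).
Greedy uses 3 candidates.

3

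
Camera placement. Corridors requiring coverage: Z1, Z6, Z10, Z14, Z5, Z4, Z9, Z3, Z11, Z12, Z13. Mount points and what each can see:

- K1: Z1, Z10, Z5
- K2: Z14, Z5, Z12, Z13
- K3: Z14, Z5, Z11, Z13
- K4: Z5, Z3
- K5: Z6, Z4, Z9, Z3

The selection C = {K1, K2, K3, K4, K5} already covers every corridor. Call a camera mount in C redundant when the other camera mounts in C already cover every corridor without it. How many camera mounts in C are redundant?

Drop K1: Z1, Z10 uncovered — not redundant.
Drop K2: Z12 uncovered — not redundant.
Drop K3: Z11 uncovered — not redundant.
Drop K4: the rest still cover every corridor — redundant.
Drop K5: Z6, Z4, Z9 uncovered — not redundant.
1 redundant: K4.

1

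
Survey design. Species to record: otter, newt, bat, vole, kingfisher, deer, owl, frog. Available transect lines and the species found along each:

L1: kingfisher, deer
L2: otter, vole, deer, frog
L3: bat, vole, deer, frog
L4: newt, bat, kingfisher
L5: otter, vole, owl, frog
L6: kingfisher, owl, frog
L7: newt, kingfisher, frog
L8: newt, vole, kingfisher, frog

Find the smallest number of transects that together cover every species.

3

L1, L4, L5 together cover {otter, newt, bat, vole, kingfisher, deer, owl, frog} — every species.
No 2 of the 8 transects cover everything (all 28 pairs fall short), so 3 is minimum.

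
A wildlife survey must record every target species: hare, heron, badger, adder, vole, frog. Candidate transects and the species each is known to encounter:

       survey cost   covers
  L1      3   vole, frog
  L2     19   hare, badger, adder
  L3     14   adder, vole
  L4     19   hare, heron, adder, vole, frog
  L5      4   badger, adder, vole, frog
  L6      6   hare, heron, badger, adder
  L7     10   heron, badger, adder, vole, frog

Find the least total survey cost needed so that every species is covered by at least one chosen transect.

L1, L6 cover every species at survey cost 3 + 6 = 9.
Any cover uses at least 2 transects; among all covering selections none totals below 9.
Greedy by coverage-per-survey cost would pick L5, L6 for 10 — worse than the optimum 9.

9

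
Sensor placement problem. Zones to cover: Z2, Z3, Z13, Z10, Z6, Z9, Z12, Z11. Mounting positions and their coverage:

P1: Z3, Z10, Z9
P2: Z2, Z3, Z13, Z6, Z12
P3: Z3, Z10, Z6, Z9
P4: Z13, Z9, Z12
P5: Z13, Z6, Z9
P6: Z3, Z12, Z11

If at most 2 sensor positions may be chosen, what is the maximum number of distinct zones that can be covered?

7

Choosing P1, P2 covers {Z2, Z3, Z13, Z10, Z6, Z9, Z12} — 7 zones.
No choice of 2 sensor positions does better; here Z11 is left uncovered.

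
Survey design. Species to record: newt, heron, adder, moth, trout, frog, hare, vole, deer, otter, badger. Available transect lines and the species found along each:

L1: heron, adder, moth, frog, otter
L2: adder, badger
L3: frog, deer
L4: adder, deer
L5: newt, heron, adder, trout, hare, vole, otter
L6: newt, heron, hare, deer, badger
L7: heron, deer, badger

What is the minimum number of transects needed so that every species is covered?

3

L1, L5, L6 together cover {newt, heron, adder, moth, trout, frog, hare, vole, deer, otter, badger} — every species.
No 2 of the 7 transects cover everything (all 21 pairs fall short), so 3 is minimum.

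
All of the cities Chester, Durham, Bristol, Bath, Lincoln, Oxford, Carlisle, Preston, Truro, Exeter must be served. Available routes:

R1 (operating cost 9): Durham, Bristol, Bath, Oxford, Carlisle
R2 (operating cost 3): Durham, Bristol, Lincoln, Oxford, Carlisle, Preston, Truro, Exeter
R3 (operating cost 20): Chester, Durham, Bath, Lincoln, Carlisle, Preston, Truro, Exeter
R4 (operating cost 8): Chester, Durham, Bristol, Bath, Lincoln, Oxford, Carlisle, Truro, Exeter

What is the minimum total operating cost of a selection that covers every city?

11

R2, R4 cover every city at operating cost 3 + 8 = 11.
Any cover uses at least 2 routes; among all covering selections none totals below 11.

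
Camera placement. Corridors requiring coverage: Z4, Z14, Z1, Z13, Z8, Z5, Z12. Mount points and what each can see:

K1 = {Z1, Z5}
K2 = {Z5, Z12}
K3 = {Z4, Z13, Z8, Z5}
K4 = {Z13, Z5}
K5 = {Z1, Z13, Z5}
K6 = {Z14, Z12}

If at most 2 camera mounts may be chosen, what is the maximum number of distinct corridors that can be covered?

6

Choosing K3, K6 covers {Z4, Z14, Z13, Z8, Z5, Z12} — 6 corridors.
No choice of 2 camera mounts does better; here Z1 is left uncovered.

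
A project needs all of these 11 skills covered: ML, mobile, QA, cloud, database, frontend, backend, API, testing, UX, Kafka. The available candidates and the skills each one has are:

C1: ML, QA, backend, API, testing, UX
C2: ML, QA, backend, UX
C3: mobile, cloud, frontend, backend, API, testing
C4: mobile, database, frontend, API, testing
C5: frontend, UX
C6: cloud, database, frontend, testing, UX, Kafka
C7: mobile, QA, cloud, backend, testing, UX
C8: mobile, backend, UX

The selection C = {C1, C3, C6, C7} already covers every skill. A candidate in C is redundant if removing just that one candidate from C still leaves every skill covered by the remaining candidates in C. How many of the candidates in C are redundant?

2

Drop C1: ML uncovered — not redundant.
Drop C3: the rest still cover every skill — redundant.
Drop C6: database, Kafka uncovered — not redundant.
Drop C7: the rest still cover every skill — redundant.
2 redundant: C3, C7.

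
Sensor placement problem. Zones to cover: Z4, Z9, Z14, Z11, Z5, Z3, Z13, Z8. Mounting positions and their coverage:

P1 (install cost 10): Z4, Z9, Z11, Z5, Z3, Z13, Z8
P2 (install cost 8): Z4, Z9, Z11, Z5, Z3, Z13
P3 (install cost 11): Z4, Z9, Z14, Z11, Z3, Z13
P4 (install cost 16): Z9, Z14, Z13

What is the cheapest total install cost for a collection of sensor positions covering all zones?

21

P1, P3 cover every zone at install cost 10 + 11 = 21.
Any cover uses at least 2 sensor positions; among all covering selections none totals below 21.
Greedy by coverage-per-install cost would pick P2, P1, P3 for 29 — worse than the optimum 21.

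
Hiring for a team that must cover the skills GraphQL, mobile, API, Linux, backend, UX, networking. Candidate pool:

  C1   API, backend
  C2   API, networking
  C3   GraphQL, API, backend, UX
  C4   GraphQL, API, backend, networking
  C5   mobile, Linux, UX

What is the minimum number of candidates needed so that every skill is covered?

C4, C5 together cover {GraphQL, mobile, API, Linux, backend, UX, networking} — every skill.
No single candidate contains all 7 skills, so 2 is optimal.
Greedy (largest uncovered first) would take C3, C5, C2 — 3 candidates — but 2 suffice.

2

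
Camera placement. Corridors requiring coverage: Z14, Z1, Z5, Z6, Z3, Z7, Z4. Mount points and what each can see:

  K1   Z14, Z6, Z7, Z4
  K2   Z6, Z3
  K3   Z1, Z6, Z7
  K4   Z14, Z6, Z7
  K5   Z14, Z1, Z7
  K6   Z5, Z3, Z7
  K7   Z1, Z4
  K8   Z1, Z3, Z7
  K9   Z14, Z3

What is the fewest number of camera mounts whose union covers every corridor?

3

K1, K3, K6 together cover {Z14, Z1, Z5, Z6, Z3, Z7, Z4} — every corridor.
No 2 of the 9 camera mounts cover everything (all 36 pairs fall short), so 3 is minimum.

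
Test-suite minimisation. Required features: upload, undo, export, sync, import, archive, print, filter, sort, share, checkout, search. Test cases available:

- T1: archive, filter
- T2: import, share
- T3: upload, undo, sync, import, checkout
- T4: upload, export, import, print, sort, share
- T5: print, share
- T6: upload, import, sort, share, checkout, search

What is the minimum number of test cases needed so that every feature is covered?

T1, T3, T4, T6 together cover {upload, undo, export, sync, import, archive, print, filter, sort, share, checkout, search} — every feature.
No 3 of the 6 test cases cover everything (all 20 triples fall short), so 4 is minimum.

4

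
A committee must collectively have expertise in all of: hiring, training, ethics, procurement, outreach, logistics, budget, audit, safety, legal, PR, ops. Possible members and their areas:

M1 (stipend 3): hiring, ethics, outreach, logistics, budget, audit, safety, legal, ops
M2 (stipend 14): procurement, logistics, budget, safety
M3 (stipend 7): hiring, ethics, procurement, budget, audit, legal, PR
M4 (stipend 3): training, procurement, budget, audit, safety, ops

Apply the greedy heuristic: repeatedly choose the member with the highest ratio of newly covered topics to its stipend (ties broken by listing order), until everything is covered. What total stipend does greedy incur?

13

Pick 1: M1 adds 9 new (hiring, ethics, outreach, logistics, budget, audit, safety, legal, ops) at stipend 3 (ratio 9/3).
Pick 2: M4 adds 2 new (training, procurement) at stipend 3 (ratio 2/3).
Pick 3: M3 adds 1 new (PR) at stipend 7 (ratio 1/7).
Greedy total stipend: 3 + 3 + 7 = 13.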